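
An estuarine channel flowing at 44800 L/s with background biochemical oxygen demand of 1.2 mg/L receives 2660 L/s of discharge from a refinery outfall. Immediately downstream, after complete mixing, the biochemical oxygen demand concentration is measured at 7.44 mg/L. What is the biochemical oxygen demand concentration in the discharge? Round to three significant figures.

Mass balance: 44800·1.200 + 2660·Cₑ = 47460·7.440
→ Cₑ = (47460·7.440 − 44800·1.200) / 2660 = 112.5 mg/L.

113 mg/L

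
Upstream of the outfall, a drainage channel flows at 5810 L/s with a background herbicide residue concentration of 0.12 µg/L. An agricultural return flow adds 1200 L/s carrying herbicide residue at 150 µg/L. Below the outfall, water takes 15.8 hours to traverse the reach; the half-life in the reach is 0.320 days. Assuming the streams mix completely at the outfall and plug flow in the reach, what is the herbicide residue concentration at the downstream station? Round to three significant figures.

6.19 µg/L

Mixed concentration C = ΣQC/ΣQ = (5810·0.1200 + 1200·150.0) / 7010 = 180700/7010 = 25.78 µg/L.
Half-life 0.320 d → k = ln 2 / 0.320 = 2.166 d⁻¹.
Applying C = C₀e^(−kt): 25.78 × 0.2403 = 6.193 µg/L.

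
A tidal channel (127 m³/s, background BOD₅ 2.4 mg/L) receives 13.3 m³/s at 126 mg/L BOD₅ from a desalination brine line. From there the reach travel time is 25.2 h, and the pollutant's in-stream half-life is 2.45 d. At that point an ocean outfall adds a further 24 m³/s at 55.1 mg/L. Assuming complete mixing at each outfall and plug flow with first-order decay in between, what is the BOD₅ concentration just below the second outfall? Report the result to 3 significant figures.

17.0 mg/L

Mass balance: C = (127.0·2.400 + 13.30·126.0) / 140.3 = 1981/140.3 = 14.12 mg/L; combined flow 140.3 m³/s.
Half-life 2.45 d → k = ln 2 / 2.45 = 0.2829 d⁻¹.
Decay over the reach: 14.12·exp(−kt) = 14.12·0.7430 = 10.49 mg/L.
At the second outfall, C = (140.3·10.49 + 24.00·55.10) / (140.3 + 24.00) = 17.01 mg/L.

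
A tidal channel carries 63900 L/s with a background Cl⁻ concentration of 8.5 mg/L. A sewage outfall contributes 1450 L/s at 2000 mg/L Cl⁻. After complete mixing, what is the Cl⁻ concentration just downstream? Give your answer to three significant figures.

Mixed concentration C = ΣQC/ΣQ = (63900·8.500 + 1450·2000) / 65350 = 3443000/65350 = 52.69 mg/L.

52.7 mg/L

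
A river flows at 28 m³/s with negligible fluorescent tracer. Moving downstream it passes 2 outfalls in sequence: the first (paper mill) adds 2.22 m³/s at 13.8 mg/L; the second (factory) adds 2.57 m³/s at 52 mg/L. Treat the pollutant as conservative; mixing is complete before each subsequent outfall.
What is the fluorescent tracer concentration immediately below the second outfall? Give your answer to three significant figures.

After outfall 1: Q = 28.00 + 2.220 = 30.22 m³/s; C = (28.00·0 + 2.220·13.80)/30.22 = 1.014 mg/L.
After outfall 2: Q = 30.22 + 2.570 = 32.79 m³/s; C = (30.22·1.014 + 2.570·52.00)/32.79 = 5.010 mg/L.

5.01 mg/L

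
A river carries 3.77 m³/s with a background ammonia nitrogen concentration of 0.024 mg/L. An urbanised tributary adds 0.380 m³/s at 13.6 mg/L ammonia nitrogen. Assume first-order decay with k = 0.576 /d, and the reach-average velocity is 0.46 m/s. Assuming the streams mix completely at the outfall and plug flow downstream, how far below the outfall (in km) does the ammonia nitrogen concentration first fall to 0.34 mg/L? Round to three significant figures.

Mass balance: C = (3.770·0.02400 + 0.3800·13.60) / 4.150 = 5.258/4.150 = 1.267 mg/L.
Set 1.267·exp(−k·t) = 0.34 → t = ln(1.267/0.34)/k = 197300 s = 54.81 h.
Distance = v·t = 0.46·197300 = 90770 m = 90.77 km.

90.8 km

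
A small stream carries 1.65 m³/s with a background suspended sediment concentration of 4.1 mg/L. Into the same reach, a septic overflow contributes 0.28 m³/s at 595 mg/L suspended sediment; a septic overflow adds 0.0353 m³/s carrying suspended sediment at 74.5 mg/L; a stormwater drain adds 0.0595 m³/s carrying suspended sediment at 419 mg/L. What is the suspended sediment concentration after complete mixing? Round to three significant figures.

99.2 mg/L

Flow-weighted average: C = (1.650·4.100 + 0.2800·595.0 + 0.03530·74.50 + 0.05950·419.0) / 2.025 = 200.9/2.025 = 99.23 mg/L.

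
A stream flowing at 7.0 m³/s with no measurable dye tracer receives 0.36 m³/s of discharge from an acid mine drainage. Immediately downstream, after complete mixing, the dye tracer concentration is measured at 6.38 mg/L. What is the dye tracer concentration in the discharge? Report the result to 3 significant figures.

Mass balance: 7.000·0 + 0.3600·Cₑ = 7.360·6.380
→ Cₑ = (7.360·6.380 − 7.000·0) / 0.3600 = 130.4 mg/L.

130 mg/L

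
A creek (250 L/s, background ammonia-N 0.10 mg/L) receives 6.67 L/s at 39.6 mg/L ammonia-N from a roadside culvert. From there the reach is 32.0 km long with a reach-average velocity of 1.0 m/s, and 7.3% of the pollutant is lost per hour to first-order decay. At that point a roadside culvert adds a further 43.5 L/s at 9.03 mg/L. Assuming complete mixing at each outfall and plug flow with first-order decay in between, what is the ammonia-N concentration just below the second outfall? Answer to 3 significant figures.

1.80 mg/L

Flow-weighted average: C = (250.0·0.1000 + 6.670·39.60) / 256.7 = 289.1/256.7 = 1.126 mg/L; combined flow 256.7 L/s.
Travel time t = 32.0·1000 / 1.0 = 32000 s = 8.889 h.
7.3%/h lost → k = −ln(1 − 0.073) = 0.07580 h⁻¹.
After decay, C = 1.126 × e^(−kt) = 1.126 × 0.5098 = 0.5742 mg/L.
Second outfall: C = (256.7·0.5742 + 43.50·9.030)/300.2 = 1.800 mg/L.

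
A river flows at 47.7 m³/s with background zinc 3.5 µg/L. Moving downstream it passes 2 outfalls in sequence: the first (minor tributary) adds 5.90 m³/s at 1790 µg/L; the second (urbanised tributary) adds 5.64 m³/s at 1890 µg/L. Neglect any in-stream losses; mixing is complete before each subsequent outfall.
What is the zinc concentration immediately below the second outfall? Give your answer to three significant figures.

361 µg/L

Outfall 1: combined Q = 53.60 m³/s; C = (47.70·3.500 + 5.900·1790)/53.60 = 200.1 µg/L.
Outfall 2: combined Q = 59.24 m³/s; C = (53.60·200.1 + 5.640·1890)/59.24 = 361.0 µg/L.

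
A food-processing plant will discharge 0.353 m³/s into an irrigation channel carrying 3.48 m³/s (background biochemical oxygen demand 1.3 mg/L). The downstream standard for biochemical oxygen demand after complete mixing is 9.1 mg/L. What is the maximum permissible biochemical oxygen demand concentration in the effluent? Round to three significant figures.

86.0 mg/L

At the limit, (Qr·Cr + Qe·Cₑ)/(Qr + Qe) = 9.1:
Cₑ = (3.833·9.1 − 3.480·1.300) / 0.3530 = 86.00 mg/L.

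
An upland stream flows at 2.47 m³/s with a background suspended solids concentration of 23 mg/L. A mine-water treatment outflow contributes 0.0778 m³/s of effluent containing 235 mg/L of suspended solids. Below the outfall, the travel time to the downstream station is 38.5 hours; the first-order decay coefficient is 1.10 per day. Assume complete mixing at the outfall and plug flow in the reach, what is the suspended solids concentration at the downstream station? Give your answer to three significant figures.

Conservation of mass: C = (2.470·23.00 + 0.07780·235.0) / 2.548 = 75.09/2.548 = 29.47 mg/L.
First-order decay: C = 29.47·exp(−k·t) = 29.47·0.1713 = 5.048 mg/L.

5.05 mg/L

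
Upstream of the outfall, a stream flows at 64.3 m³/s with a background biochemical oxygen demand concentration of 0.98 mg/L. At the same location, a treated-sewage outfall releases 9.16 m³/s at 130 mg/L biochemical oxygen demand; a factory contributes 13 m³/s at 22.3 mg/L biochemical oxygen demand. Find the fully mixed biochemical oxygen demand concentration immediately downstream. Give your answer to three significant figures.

Conservation of mass: C = (64.30·0.9800 + 9.160·130.0 + 13.00·22.30) / 86.46 = 1544/86.46 = 17.85 mg/L.

17.9 mg/L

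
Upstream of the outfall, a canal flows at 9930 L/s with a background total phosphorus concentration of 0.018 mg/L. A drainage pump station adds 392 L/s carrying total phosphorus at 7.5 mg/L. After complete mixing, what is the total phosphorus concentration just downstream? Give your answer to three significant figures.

0.302 mg/L

Conservation of mass: C = (9930·0.01800 + 392.0·7.500) / 10320 = 3119/10320 = 0.3021 mg/L.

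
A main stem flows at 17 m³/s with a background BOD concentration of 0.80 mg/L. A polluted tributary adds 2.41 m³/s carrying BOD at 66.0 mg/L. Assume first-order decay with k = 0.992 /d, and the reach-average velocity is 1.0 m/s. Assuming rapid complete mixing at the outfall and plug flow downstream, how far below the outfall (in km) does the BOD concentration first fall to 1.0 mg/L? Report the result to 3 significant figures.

190 km

After mixing, C = (17.00·0.8000 + 2.410·66.00) / 19.41 = 172.7/19.41 = 8.895 mg/L.
Set 8.895·exp(−k·t) = 1.0 → t = ln(8.895/1.0)/k = 190400 s = 52.88 h.
Distance = v·t = 1.0·190400 = 190400 m = 190.4 km.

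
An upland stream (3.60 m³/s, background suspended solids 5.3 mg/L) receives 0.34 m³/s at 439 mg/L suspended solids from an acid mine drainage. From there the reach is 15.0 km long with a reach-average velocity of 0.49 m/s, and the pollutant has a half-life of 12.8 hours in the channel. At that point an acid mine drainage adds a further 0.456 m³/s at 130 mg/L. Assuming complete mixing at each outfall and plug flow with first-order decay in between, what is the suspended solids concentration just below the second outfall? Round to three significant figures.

Conservation of mass: C = (3.600·5.300 + 0.3400·439.0) / 3.940 = 168.3/3.940 = 42.73 mg/L; combined flow 3.940 m³/s.
Travel time t = 15.0·1000 / 0.49 = 30610 s = 8.503 h.
Half-life 12.8 h → k = ln 2 / 12.8 = 0.05415 h⁻¹ = 1.300 d⁻¹.
Decay over the reach: 42.73·exp(−kt) = 42.73·0.6310 = 26.96 mg/L.
At the second outfall, C = (3.940·26.96 + 0.4560·130.0) / (3.940 + 0.4560) = 37.65 mg/L.

37.6 mg/L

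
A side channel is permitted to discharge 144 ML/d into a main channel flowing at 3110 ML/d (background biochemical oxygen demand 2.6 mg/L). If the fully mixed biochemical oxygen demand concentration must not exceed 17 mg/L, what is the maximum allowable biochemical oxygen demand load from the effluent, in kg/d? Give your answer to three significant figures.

Mass balance at the limit: 3110·2.600 + 144.0·Cₑ = 3254·17 → Cₑ = 328.0 mg/L.
144.0 ML/d = 1.667 m³/s. Load = 1.667 m³/s × 328.0 g/m³ × 86 400 s/d = 47230 kg/d.

47200 kg/d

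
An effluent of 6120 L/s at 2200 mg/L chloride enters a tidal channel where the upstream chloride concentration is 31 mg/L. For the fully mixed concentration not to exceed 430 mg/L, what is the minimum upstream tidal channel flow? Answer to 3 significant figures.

27100 L/s

Set C_mix = 430: (Q·31.00 + 6120·2200) / (Q + 6120) = 430
→ Q = 6120·(2200 − 430)/(430 − 31.00) = 27150 L/s.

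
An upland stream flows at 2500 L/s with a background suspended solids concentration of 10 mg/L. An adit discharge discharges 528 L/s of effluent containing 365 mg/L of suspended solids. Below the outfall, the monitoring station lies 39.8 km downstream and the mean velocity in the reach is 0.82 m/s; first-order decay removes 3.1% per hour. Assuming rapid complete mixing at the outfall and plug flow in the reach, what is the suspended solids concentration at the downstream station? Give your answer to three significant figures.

47.0 mg/L

After mixing, C = (2500·10.00 + 528.0·365.0) / 3028 = 217700/3028 = 71.90 mg/L.
Travel time t = 39.8·1000 / 0.82 = 48540 s = 13.48 h.
3.1%/h lost → k = −ln(1 − 0.031) = 0.03149 h⁻¹.
After decay, C = 71.90 × e^(−kt) = 71.90 × 0.6541 = 47.03 mg/L.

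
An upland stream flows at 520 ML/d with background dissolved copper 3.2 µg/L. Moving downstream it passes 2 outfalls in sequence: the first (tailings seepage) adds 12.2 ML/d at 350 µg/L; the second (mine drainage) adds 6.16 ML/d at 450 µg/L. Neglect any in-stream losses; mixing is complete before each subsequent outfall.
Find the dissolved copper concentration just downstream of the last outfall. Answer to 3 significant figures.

Outfall 1: combined Q = 532.2 ML/d; C = (520.0·3.200 + 12.20·350.0)/532.2 = 11.15 µg/L.
Outfall 2: combined Q = 538.4 ML/d; C = (532.2·11.15 + 6.160·450.0)/538.4 = 16.17 µg/L.

16.2 µg/L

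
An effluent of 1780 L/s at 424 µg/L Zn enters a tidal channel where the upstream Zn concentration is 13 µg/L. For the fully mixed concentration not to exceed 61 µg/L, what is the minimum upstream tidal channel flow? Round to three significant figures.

Set C_mix = 61: (Q·13.00 + 1780·424.0) / (Q + 1780) = 61
→ Q = 1780·(424.0 − 61)/(61 − 13.00) = 13460 L/s.

13500 L/s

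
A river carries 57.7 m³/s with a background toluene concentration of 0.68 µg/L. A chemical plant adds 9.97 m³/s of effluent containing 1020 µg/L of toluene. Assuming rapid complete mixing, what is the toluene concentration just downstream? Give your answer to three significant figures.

Flow-weighted average: C = (57.70·0.6800 + 9.970·1020) / 67.67 = 10210/67.67 = 150.9 µg/L.

151 µg/L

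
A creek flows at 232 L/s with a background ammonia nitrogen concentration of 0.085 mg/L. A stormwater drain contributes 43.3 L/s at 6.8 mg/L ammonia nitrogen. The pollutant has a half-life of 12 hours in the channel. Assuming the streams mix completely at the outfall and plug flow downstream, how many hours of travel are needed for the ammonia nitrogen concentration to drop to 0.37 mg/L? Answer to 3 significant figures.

19.5 h

Mass balance: C = (232.0·0.08500 + 43.30·6.800) / 275.3 = 314.2/275.3 = 1.141 mg/L.
Half-life 12 h → k = ln 2 / 12 = 0.05776 h⁻¹ = 1.386 d⁻¹.
1.141·exp(−k·t) = 0.37 → t = ln(1.141/0.37)/k = 70200 s = 19.50 h.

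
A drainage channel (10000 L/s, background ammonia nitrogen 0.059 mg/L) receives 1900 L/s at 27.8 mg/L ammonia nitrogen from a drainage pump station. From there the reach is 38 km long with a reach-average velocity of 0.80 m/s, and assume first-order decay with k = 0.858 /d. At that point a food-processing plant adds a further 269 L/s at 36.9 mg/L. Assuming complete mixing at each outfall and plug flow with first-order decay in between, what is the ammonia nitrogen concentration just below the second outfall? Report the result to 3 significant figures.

3.55 mg/L

After mixing, C = (10000·0.05900 + 1900·27.80) / 11900 = 53410/11900 = 4.488 mg/L; combined flow 11900 L/s.
Travel time t = 38·1000 / 0.80 = 47500 s = 13.19 h.
After decay, C = 4.488 × e^(−kt) = 4.488 × 0.6239 = 2.800 mg/L.
At the second outfall, C = (11900·2.800 + 269.0·36.90) / (11900 + 269.0) = 3.554 mg/L.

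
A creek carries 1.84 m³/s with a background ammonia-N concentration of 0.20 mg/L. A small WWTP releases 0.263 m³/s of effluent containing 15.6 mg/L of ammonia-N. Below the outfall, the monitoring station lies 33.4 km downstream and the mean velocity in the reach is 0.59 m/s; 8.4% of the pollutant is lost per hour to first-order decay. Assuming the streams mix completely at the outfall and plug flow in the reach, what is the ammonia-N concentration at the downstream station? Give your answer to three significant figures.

After mixing, C = (1.840·0.2000 + 0.2630·15.60) / 2.103 = 4.471/2.103 = 2.126 mg/L.
Travel time t = 33.4·1000 / 0.59 = 56610 s = 15.73 h.
8.4%/h lost → k = −ln(1 − 0.084) = 0.08774 h⁻¹.
First-order decay: C = 2.126·exp(−k·t) = 2.126·0.2517 = 0.5350 mg/L.

0.535 mg/L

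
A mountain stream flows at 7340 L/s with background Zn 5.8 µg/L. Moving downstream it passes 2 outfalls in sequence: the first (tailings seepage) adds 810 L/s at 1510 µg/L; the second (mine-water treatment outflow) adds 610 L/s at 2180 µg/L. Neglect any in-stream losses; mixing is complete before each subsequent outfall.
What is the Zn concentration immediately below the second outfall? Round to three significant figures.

296 µg/L

Below outfall 1: Q → 8150 L/s, C = (7340·5.800 + 810.0·1510)/8150 = 155.3 µg/L.
Below outfall 2: Q → 8760 L/s, C = (8150·155.3 + 610.0·2180)/8760 = 296.3 µg/L.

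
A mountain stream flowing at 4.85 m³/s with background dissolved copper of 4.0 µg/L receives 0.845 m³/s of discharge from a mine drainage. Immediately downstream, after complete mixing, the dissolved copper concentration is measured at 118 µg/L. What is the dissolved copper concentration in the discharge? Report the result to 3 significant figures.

772 µg/L

Mass balance: 4.850·4.000 + 0.8450·Cₑ = 5.695·118.0
→ Cₑ = (5.695·118.0 − 4.850·4.000) / 0.8450 = 772.3 µg/L.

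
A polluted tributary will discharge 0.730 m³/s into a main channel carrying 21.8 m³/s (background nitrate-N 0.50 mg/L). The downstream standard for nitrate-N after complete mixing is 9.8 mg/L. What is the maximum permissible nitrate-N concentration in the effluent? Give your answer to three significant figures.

288 mg/L

At the limit, (Qr·Cr + Qe·Cₑ)/(Qr + Qe) = 9.8:
Cₑ = (22.53·9.8 − 21.80·0.5000) / 0.7300 = 287.5 mg/L.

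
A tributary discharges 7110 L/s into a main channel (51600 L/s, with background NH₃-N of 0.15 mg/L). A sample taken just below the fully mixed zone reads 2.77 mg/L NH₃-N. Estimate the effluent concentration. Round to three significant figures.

21.8 mg/L

Mass balance: 51600·0.1500 + 7110·Cₑ = 58710·2.770
→ Cₑ = (58710·2.770 − 51600·0.1500) / 7110 = 21.78 mg/L.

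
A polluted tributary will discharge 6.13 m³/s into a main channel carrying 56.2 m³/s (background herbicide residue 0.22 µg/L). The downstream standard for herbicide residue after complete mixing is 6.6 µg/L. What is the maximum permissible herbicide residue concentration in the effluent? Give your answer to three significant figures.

65.1 µg/L

At the limit, (Qr·Cr + Qe·Cₑ)/(Qr + Qe) = 6.6:
Cₑ = (62.33·6.6 − 56.20·0.2200) / 6.130 = 65.09 µg/L.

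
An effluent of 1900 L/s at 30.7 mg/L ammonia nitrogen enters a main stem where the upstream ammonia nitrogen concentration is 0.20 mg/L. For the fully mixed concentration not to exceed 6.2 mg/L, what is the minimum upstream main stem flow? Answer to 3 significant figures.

7760 L/s

Set C_mix = 6.2: (Q·0.2000 + 1900·30.70) / (Q + 1900) = 6.2
→ Q = 1900·(30.70 − 6.2)/(6.2 − 0.2000) = 7758 L/s.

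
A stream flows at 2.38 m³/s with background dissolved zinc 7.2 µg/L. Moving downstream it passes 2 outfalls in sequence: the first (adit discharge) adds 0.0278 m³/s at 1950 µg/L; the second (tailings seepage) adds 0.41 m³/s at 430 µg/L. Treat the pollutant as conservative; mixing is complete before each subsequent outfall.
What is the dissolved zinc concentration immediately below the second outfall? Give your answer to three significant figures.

87.9 µg/L

After outfall 1: Q = 2.380 + 0.02780 = 2.408 m³/s; C = (2.380·7.200 + 0.02780·1950)/2.408 = 29.63 µg/L.
After outfall 2: Q = 2.408 + 0.4100 = 2.818 m³/s; C = (2.408·29.63 + 0.4100·430.0)/2.818 = 87.89 µg/L.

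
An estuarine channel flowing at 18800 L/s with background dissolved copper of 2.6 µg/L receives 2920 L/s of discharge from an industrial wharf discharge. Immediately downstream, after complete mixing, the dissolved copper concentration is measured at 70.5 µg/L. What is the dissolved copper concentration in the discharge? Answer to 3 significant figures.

508 µg/L

Mass balance: 18800·2.600 + 2920·Cₑ = 21720·70.50
→ Cₑ = (21720·70.50 − 18800·2.600) / 2920 = 507.7 µg/L.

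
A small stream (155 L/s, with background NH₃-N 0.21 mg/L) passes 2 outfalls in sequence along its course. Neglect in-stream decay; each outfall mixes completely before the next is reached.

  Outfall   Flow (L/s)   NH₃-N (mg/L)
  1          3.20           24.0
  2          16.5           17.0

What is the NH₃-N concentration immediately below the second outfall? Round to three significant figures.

2.23 mg/L

After outfall 1: Q = 155.0 + 3.200 = 158.2 L/s; C = (155.0·0.2100 + 3.200·24.00)/158.2 = 0.6912 mg/L.
After outfall 2: Q = 158.2 + 16.50 = 174.7 L/s; C = (158.2·0.6912 + 16.50·17.00)/174.7 = 2.232 mg/L.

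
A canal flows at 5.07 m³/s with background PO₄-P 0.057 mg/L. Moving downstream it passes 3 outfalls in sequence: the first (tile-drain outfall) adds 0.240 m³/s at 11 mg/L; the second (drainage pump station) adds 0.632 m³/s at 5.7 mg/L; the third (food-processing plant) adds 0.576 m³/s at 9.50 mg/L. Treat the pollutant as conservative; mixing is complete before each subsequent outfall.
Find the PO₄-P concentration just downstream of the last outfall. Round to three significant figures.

Outfall 1: combined Q = 5.310 m³/s; C = (5.070·0.05700 + 0.2400·11.00)/5.310 = 0.5516 mg/L.
Outfall 2: combined Q = 5.942 m³/s; C = (5.310·0.5516 + 0.6320·5.700)/5.942 = 1.099 mg/L.
Outfall 3: combined Q = 6.518 m³/s; C = (5.942·1.099 + 0.5760·9.500)/6.518 = 1.842 mg/L.

1.84 mg/L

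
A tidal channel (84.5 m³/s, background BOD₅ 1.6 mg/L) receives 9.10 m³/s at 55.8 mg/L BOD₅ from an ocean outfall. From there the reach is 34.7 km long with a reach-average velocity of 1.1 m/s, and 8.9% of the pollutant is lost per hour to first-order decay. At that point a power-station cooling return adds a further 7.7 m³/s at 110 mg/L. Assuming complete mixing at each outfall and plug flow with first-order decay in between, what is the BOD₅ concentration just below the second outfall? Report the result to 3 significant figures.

11.2 mg/L

Conservation of mass: C = (84.50·1.600 + 9.100·55.80) / 93.60 = 643.0/93.60 = 6.869 mg/L; combined flow 93.60 m³/s.
Travel time t = 34.7·1000 / 1.1 = 31550 s = 8.763 h.
8.9%/h lost → k = −ln(1 − 0.089) = 0.09321 h⁻¹.
First-order decay: C = 6.869·exp(−k·t) = 6.869·0.4418 = 3.035 mg/L.
Second outfall: C = (93.60·3.035 + 7.700·110.0)/101.3 = 11.17 mg/L.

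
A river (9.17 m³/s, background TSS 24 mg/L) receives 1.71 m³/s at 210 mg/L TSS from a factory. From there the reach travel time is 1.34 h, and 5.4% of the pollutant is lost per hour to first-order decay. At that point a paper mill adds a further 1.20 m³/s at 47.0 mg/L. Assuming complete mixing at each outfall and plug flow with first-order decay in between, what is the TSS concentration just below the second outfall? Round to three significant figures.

49.2 mg/L

Flow-weighted average: C = (9.170·24.00 + 1.710·210.0) / 10.88 = 579.2/10.88 = 53.23 mg/L; combined flow 10.88 m³/s.
5.4%/h lost → k = −ln(1 − 0.054) = 0.05551 h⁻¹.
Applying C = C₀e^(−kt): 53.23 × 0.9283 = 49.42 mg/L.
Second outfall: C = (10.88·49.42 + 1.200·47.00)/12.08 = 49.18 mg/L.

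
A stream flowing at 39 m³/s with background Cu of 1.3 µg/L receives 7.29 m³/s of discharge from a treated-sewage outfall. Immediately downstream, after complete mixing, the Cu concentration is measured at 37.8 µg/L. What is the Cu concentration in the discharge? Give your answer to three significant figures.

Mass balance: 39.00·1.300 + 7.290·Cₑ = 46.29·37.80
→ Cₑ = (46.29·37.80 − 39.00·1.300) / 7.290 = 233.1 µg/L.

233 µg/L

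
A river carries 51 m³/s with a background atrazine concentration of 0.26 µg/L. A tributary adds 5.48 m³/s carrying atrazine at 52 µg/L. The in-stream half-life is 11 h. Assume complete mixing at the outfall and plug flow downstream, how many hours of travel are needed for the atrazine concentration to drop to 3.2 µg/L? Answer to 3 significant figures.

After mixing, C = (51.00·0.2600 + 5.480·52.00) / 56.48 = 298.2/56.48 = 5.280 µg/L.
Half-life 11 h → k = ln 2 / 11 = 0.06301 h⁻¹ = 1.512 d⁻¹.
5.280·exp(−k·t) = 3.2 → t = ln(5.280/3.2)/k = 28610 s = 7.947 h.

7.95 h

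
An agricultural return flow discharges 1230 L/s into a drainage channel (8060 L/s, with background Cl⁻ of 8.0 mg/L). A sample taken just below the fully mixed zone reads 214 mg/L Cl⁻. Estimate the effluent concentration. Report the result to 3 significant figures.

1560 mg/L

Mass balance: 8060·8.000 + 1230·Cₑ = 9290·214.0
→ Cₑ = (9290·214.0 − 8060·8.000) / 1230 = 1564 mg/L.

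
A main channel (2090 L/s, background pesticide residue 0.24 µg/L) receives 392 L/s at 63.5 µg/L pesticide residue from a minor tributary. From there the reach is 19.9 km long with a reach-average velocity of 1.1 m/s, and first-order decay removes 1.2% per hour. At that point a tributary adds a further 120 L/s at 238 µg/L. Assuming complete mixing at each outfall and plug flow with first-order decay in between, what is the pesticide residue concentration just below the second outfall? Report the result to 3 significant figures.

After mixing, C = (2090·0.2400 + 392.0·63.50) / 2482 = 25390/2482 = 10.23 µg/L; combined flow 2482 L/s.
Travel time t = 19.9·1000 / 1.1 = 18090 s = 5.025 h.
1.2%/h lost → k = −ln(1 − 0.012) = 0.01207 h⁻¹.
After decay, C = 10.23 × e^(−kt) = 10.23 × 0.9411 = 9.629 µg/L.
At the second outfall, C = (2482·9.629 + 120.0·238.0) / (2482 + 120.0) = 20.16 µg/L.

20.2 µg/L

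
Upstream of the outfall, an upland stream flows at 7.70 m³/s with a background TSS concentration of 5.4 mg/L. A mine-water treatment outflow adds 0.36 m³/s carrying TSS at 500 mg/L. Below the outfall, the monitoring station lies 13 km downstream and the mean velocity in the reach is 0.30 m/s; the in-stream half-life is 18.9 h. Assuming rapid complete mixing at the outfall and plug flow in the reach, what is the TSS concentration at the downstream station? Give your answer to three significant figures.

Mixed concentration C = ΣQC/ΣQ = (7.700·5.400 + 0.3600·500.0) / 8.060 = 221.6/8.060 = 27.49 mg/L.
Travel time t = 13·1000 / 0.30 = 43330 s = 12.04 h.
Half-life 18.9 h → k = ln 2 / 18.9 = 0.03667 h⁻¹ = 0.8802 d⁻¹.
First-order decay: C = 27.49·exp(−k·t) = 27.49·0.6431 = 17.68 mg/L.

17.7 mg/L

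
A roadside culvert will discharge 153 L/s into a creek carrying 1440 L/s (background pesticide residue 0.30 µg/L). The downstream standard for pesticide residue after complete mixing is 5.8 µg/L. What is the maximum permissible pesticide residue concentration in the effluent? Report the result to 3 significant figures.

57.6 µg/L

At the limit, (Qr·Cr + Qe·Cₑ)/(Qr + Qe) = 5.8:
Cₑ = (1593·5.8 − 1440·0.3000) / 153.0 = 57.56 µg/L.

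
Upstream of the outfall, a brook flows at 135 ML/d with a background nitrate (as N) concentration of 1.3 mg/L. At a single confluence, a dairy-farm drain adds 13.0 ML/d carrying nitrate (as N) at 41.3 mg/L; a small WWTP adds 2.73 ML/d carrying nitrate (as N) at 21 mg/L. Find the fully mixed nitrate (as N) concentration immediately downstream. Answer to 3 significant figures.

Mass balance: C = (135.0·1.300 + 13.00·41.30 + 2.730·21.00) / 150.7 = 769.7/150.7 = 5.107 mg/L.

5.11 mg/L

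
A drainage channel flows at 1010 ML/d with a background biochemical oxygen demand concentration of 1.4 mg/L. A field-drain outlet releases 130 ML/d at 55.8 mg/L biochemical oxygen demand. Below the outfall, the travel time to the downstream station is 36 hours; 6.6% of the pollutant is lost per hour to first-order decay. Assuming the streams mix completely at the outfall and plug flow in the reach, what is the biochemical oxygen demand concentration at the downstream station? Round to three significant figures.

0.651 mg/L

Flow-weighted average: C = (1010·1.400 + 130.0·55.80) / 1140 = 8668/1140 = 7.604 mg/L.
6.6%/h lost → k = −ln(1 − 0.066) = 0.06828 h⁻¹.
Applying C = C₀e^(−kt): 7.604 × 0.08560 = 0.6509 mg/L.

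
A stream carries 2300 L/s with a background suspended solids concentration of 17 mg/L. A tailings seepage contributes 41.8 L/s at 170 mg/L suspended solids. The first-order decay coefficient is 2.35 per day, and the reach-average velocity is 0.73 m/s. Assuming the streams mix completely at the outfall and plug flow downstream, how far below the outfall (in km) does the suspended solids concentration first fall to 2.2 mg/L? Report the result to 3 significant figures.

58.9 km

Conservation of mass: C = (2300·17.00 + 41.80·170.0) / 2342 = 46210/2342 = 19.73 mg/L.
Set 19.73·exp(−k·t) = 2.2 → t = ln(19.73/2.2)/k = 80650 s = 22.40 h.
Distance = v·t = 0.73·80650 = 58880 m = 58.88 km.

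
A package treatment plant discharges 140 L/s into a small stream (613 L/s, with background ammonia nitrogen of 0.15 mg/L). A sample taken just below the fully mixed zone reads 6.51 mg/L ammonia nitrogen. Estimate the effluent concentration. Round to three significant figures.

Mass balance: 613.0·0.1500 + 140.0·Cₑ = 753.0·6.510
→ Cₑ = (753.0·6.510 − 613.0·0.1500) / 140.0 = 34.36 mg/L.

34.4 mg/L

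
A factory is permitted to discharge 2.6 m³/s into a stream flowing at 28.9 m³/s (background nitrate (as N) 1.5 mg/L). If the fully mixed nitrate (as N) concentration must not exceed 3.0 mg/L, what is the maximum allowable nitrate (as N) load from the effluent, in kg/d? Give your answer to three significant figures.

4420 kg/d

Mass balance at the limit: 28.90·1.500 + 2.600·Cₑ = 31.50·3.0 → Cₑ = 19.67 mg/L.
Load = 2.600 m³/s × 19.67 g/m³ × 86 400 s/d = 4419 kg/d.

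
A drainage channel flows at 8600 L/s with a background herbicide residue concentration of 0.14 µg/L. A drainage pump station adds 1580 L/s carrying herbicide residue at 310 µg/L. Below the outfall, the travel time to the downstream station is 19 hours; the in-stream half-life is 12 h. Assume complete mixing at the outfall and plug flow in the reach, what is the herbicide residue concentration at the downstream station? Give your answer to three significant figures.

Conservation of mass: C = (8600·0.1400 + 1580·310.0) / 10180 = 491000/10180 = 48.23 µg/L.
Half-life 12 h → k = ln 2 / 12 = 0.05776 h⁻¹ = 1.386 d⁻¹.
Applying C = C₀e^(−kt): 48.23 × 0.3337 = 16.10 µg/L.

16.1 µg/L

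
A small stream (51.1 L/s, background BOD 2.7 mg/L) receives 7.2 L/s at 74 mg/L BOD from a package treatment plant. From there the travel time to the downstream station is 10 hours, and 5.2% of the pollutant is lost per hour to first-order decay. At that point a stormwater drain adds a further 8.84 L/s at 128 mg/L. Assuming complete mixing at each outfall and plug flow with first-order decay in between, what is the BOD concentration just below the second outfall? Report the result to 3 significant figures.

22.7 mg/L

Conservation of mass: C = (51.10·2.700 + 7.200·74.00) / 58.30 = 670.8/58.30 = 11.51 mg/L; combined flow 58.30 L/s.
5.2%/h lost → k = −ln(1 − 0.052) = 0.05340 h⁻¹.
First-order decay: C = 11.51·exp(−k·t) = 11.51·0.5863 = 6.745 mg/L.
At the second outfall, C = (58.30·6.745 + 8.840·128.0) / (58.30 + 8.840) = 22.71 mg/L.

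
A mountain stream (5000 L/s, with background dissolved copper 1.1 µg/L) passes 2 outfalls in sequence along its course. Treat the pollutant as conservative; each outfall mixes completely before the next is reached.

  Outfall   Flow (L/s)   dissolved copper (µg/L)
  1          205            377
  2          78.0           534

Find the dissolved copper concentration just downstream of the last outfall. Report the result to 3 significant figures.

Below outfall 1: Q → 5205 L/s, C = (5000·1.100 + 205.0·377.0)/5205 = 15.90 µg/L.
Below outfall 2: Q → 5283 L/s, C = (5205·15.90 + 78.00·534.0)/5283 = 23.55 µg/L.

23.6 µg/L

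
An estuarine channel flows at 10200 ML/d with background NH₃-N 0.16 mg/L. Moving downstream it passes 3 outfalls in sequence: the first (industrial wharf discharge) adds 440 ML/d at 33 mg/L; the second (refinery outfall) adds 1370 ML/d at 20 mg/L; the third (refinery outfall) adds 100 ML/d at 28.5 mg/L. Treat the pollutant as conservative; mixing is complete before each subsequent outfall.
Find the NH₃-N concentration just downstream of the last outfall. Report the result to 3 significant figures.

3.83 mg/L

After outfall 1: Q = 10200 + 440.0 = 10640 ML/d; C = (10200·0.1600 + 440.0·33.00)/10640 = 1.518 mg/L.
After outfall 2: Q = 10640 + 1370 = 12010 ML/d; C = (10640·1.518 + 1370·20.00)/12010 = 3.626 mg/L.
After outfall 3: Q = 12010 + 100.0 = 12110 ML/d; C = (12010·3.626 + 100.0·28.50)/12110 = 3.832 mg/L.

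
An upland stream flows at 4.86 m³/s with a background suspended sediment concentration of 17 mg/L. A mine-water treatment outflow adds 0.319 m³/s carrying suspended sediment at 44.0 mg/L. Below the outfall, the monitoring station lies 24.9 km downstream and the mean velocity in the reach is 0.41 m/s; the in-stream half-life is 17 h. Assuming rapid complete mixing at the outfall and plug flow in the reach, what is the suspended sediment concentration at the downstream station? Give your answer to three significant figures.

Mixed concentration C = ΣQC/ΣQ = (4.860·17.00 + 0.3190·44.00) / 5.179 = 96.66/5.179 = 18.66 mg/L.
Travel time t = 24.9·1000 / 0.41 = 60730 s = 16.87 h.
Half-life 17 h → k = ln 2 / 17 = 0.04077 h⁻¹ = 0.9786 d⁻¹.
First-order decay: C = 18.66·exp(−k·t) = 18.66·0.5027 = 9.381 mg/L.

9.38 mg/L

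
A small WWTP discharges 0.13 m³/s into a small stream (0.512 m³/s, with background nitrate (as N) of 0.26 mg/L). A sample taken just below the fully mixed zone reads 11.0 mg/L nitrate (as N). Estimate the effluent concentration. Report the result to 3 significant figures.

Mass balance: 0.5120·0.2600 + 0.1300·Cₑ = 0.6420·11.00
→ Cₑ = (0.6420·11.00 − 0.5120·0.2600) / 0.1300 = 53.30 mg/L.

53.3 mg/L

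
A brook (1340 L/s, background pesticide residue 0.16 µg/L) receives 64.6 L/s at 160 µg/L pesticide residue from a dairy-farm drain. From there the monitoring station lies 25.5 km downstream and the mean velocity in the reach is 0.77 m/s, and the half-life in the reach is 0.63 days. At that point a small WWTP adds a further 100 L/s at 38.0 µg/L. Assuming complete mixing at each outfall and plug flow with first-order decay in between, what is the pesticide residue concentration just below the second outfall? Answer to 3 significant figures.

Flow-weighted average: C = (1340·0.1600 + 64.60·160.0) / 1405 = 10550/1405 = 7.511 µg/L; combined flow 1405 L/s.
Travel time t = 25.5·1000 / 0.77 = 33120 s = 9.199 h.
Half-life 0.63 d → k = ln 2 / 0.63 = 1.100 d⁻¹.
Applying C = C₀e^(−kt): 7.511 × 0.6559 = 4.927 µg/L.
Second outfall: C = (1405·4.927 + 100.0·38.00)/1505 = 7.125 µg/L.

7.12 µg/L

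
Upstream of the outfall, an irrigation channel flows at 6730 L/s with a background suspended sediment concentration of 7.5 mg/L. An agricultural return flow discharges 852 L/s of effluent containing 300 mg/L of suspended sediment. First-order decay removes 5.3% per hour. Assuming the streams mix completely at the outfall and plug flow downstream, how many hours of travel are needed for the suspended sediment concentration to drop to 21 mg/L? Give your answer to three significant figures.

Conservation of mass: C = (6730·7.500 + 852.0·300.0) / 7582 = 306100/7582 = 40.37 mg/L.
5.3%/h lost → k = −ln(1 − 0.053) = 0.05446 h⁻¹.
40.37·exp(−k·t) = 21 → t = ln(40.37/21)/k = 43200 s = 12.00 h.

12.0 h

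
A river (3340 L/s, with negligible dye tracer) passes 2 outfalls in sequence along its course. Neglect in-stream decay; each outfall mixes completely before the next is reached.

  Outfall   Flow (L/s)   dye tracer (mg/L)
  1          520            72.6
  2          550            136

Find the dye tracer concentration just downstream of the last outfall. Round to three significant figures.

25.5 mg/L

After outfall 1: Q = 3340 + 520.0 = 3860 L/s; C = (3340·0 + 520.0·72.60)/3860 = 9.780 mg/L.
After outfall 2: Q = 3860 + 550.0 = 4410 L/s; C = (3860·9.780 + 550.0·136.0)/4410 = 25.52 mg/L.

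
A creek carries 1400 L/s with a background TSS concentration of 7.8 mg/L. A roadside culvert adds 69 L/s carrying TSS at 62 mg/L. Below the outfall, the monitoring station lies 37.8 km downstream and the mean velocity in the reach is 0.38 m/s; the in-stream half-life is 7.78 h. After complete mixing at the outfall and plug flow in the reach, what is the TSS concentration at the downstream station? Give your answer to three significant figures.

0.882 mg/L

After mixing, C = (1400·7.800 + 69.00·62.00) / 1469 = 15200/1469 = 10.35 mg/L.
Travel time t = 37.8·1000 / 0.38 = 99470 s = 27.63 h.
Half-life 7.78 h → k = ln 2 / 7.78 = 0.08909 h⁻¹ = 2.138 d⁻¹.
After decay, C = 10.35 × e^(−kt) = 10.35 × 0.08528 = 0.8823 mg/L.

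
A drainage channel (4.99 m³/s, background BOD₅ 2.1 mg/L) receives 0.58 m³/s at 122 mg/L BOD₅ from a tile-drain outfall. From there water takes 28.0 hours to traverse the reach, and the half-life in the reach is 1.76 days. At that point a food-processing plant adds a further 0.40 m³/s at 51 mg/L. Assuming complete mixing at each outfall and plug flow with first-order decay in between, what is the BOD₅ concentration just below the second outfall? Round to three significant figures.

Flow-weighted average: C = (4.990·2.100 + 0.5800·122.0) / 5.570 = 81.24/5.570 = 14.59 mg/L; combined flow 5.570 m³/s.
Half-life 1.76 d → k = ln 2 / 1.76 = 0.3938 d⁻¹.
After decay, C = 14.59 × e^(−kt) = 14.59 × 0.6316 = 9.212 mg/L.
Second outfall: C = (5.570·9.212 + 0.4000·51.00)/5.970 = 12.01 mg/L.

12.0 mg/L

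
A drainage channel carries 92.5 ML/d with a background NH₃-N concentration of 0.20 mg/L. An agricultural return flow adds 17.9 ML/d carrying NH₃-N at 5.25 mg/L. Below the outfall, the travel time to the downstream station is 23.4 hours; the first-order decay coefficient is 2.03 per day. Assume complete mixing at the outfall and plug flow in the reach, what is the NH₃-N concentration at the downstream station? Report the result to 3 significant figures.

Flow-weighted average: C = (92.50·0.2000 + 17.90·5.250) / 110.4 = 112.5/110.4 = 1.019 mg/L.
Applying C = C₀e^(−kt): 1.019 × 0.1382 = 0.1408 mg/L.

0.141 mg/L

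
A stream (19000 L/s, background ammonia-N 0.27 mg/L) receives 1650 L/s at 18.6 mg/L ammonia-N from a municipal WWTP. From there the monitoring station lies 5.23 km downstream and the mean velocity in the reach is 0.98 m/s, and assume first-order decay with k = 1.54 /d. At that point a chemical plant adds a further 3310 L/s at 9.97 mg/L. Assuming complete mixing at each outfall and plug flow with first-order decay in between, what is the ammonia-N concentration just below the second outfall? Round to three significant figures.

Mixed concentration C = ΣQC/ΣQ = (19000·0.2700 + 1650·18.60) / 20650 = 35820/20650 = 1.735 mg/L; combined flow 20650 L/s.
Travel time t = 5.23·1000 / 0.98 = 5337 s = 1.482 h.
After decay, C = 1.735 × e^(−kt) = 1.735 × 0.9093 = 1.577 mg/L.
At the second outfall, C = (20650·1.577 + 3310·9.970) / (20650 + 3310) = 2.737 mg/L.

2.74 mg/L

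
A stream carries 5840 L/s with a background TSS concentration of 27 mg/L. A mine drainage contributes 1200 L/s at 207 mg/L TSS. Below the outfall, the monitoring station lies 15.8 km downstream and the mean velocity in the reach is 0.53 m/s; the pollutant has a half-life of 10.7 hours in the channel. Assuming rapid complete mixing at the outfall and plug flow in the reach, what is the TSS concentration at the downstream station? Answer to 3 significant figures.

33.7 mg/L

Mixed concentration C = ΣQC/ΣQ = (5840·27.00 + 1200·207.0) / 7040 = 406100/7040 = 57.68 mg/L.
Travel time t = 15.8·1000 / 0.53 = 29810 s = 8.281 h.
Half-life 10.7 h → k = ln 2 / 10.7 = 0.06478 h⁻¹ = 1.555 d⁻¹.
Applying C = C₀e^(−kt): 57.68 × 0.5848 = 33.73 mg/L.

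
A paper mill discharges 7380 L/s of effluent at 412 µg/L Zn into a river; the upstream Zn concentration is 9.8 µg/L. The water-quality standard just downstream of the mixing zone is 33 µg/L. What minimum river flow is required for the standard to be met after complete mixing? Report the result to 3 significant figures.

121000 L/s

Set C_mix = 33: (Q·9.800 + 7380·412.0) / (Q + 7380) = 33
→ Q = 7380·(412.0 − 33)/(33 − 9.800) = 120600 L/s.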